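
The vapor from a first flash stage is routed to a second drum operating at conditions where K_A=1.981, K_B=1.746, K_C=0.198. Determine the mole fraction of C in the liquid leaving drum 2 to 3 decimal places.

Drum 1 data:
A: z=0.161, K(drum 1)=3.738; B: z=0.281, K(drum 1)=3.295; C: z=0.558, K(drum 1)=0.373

Drum 1:
Let ψ₁ = V/F and solve Σ zᵢ(Kᵢ−1)/(1+ψ₁(Kᵢ−1)) = 0.
Feasibility: ΣzᵢKᵢ = 1.736, Σzᵢ/Kᵢ = 1.624 — both > 1, two phases present.
Iterate (Newton) starting at ψ₁ = 0.5:
  ψ₁ = 0.500: g = -0.0233, g' = -1.001 → ψ₁ = 0.477
Converged at ψ₁ = 0.477.
Drum-1 compositions:
  A: x = 0.070, y = 0.261
  B: x = 0.134, y = 0.442
  C: x = 0.796, y = 0.297
Drum-2 feed = drum-1 vapor: z₂ = (0.2610, 0.4421, 0.2969).
Drum 2:
Iterate (Newton) starting at ψ₂ = 0.5:
  ψ₂ = 0.500: g = 0.0145, g' = -0.776 → ψ₂ = 0.519
  ψ₂ = 0.519: g = -0.0002, g' = -0.798 → ψ₂ = 0.518
Converged at ψ₂ = 0.518.
  A: x = 0.173, y = 0.343
  B: x = 0.319, y = 0.557
  C: x = 0.508, y = 0.101

x_C (drum 2) = 0.508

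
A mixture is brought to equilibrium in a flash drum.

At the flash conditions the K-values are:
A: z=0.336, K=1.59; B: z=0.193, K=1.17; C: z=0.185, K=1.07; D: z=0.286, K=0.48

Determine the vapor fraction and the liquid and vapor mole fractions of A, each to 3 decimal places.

Material balance + equilibrium reduce to Σ zᵢ(Kᵢ−1)/(1+ψ(Kᵢ−1)) = 0.
g(0) = ΣzᵢKᵢ − 1 = 0.095 and g(1) = 1 − Σzᵢ/Kᵢ = -0.145, so a root lies in (0, 1).
Newton iteration, ψ⁰ = 0.42:
  ψ = 0.420: g = 0.0118, g' = -0.207 → ψ = 0.477
  ψ = 0.477: g = -0.0002, g' = -0.214 → ψ = 0.476
Converged at ψ = 0.476.
Compositions from xᵢ = zᵢ/(1+ψ(Kᵢ−1)), yᵢ = Kᵢxᵢ:
  A: x = 0.262, y = 0.417
  B: x = 0.179, y = 0.209
  C: x = 0.179, y = 0.192
  D: x = 0.380, y = 0.182

ψ = 0.476, x_A = 0.262, y_A = 0.417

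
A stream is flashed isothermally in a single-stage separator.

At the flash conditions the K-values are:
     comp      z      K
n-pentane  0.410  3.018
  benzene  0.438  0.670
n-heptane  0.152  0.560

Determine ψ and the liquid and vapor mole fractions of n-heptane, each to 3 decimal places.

Let ψ = V/F and solve Σ zᵢ(Kᵢ−1)/(1+ψ(Kᵢ−1)) = 0.
g(0) = ΣzᵢKᵢ − 1 = 0.616 and g(1) = 1 − Σzᵢ/Kᵢ = -0.061, so a root lies in (0, 1).
Iterate (Newton) starting at ψ = 0.5:
  ψ = 0.500: g = 0.1530, g' = -0.530 → ψ = 0.788
  ψ = 0.788: g = 0.0216, g' = -0.405 → ψ = 0.842
Converged at ψ = 0.842.
Compositions from xᵢ = zᵢ/(1+ψ(Kᵢ−1)), yᵢ = Kᵢxᵢ:
  n-pentane: x = 0.152, y = 0.458
  benzene: x = 0.607, y = 0.406
  n-heptane: x = 0.242, y = 0.135

ψ = 0.842, x_n-heptane = 0.242, y_n-heptane = 0.135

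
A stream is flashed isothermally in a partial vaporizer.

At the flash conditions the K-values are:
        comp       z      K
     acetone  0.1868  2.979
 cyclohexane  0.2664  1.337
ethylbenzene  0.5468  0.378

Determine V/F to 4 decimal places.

Rachford–Rice: g(V/F) = Σ zᵢ(Kᵢ−1)/(1+V/F(Kᵢ−1)) = 0.
Check two-phase: ΣzᵢKᵢ = 1.1193 > 1 and Σzᵢ/Kᵢ = 1.7085 > 1, so g(0) = 0.1193 > 0 and g(1) = -0.7085 < 0.
Newton–Raphson from V/F = 0.64:
  V/F = 0.6400: g = -0.32809, g' = -0.7468 → V/F = 0.2007
  V/F = 0.2007: g = -0.03992, g' = -0.6775 → V/F = 0.1417
  V/F = 0.1417: g = 0.00139, g' = -0.7282 → V/F = 0.1436
Converged at V/F = 0.1436.

V/F = 0.1436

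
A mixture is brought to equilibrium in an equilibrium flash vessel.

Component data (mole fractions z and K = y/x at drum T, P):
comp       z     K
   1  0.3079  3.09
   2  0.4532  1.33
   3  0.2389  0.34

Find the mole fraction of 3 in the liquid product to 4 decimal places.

x_3 = 0.5326

Let β = V/F and solve Σ zᵢ(Kᵢ−1)/(1+β(Kᵢ−1)) = 0.
g(0) = ΣzᵢKᵢ − 1 = 0.6354 and g(1) = 1 − Σzᵢ/Kᵢ = -0.1430, so a root lies in (0, 1).
Iterate (Newton) starting at β = 0.5:
  β = 0.5000: g = 0.20772, g' = -0.5898 → β = 0.8522
  β = 0.8522: g = -0.01223, g' = -0.7475 → β = 0.8358
  β = 0.8358: g = -0.00018, g' = -0.7262 → β = 0.8356
Converged at β = 0.8356.
Compositions from xᵢ = zᵢ/(1+β(Kᵢ−1)), yᵢ = Kᵢxᵢ:
  1: x = 0.1121, y = 0.3464
  2: x = 0.3552, y = 0.4725
  3: x = 0.5326, y = 0.1811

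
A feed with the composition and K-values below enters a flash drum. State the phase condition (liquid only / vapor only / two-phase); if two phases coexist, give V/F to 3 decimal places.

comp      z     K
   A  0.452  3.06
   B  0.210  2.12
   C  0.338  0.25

two-phase, V/F = 0.683

ΣzᵢKᵢ = 1.913; Σzᵢ/Kᵢ = 1.599.
Both exceed 1, so a two-phase solution exists.
Material balance + equilibrium reduce to Σ zᵢ(Kᵢ−1)/(1+ψ(Kᵢ−1)) = 0.
Newton–Raphson from ψ = 0.59:
  ψ = 0.590: g = 0.1072, g' = -1.098 → ψ = 0.688
  ψ = 0.688: g = -0.0053, g' = -1.223 → ψ = 0.683
Converged at ψ = 0.683.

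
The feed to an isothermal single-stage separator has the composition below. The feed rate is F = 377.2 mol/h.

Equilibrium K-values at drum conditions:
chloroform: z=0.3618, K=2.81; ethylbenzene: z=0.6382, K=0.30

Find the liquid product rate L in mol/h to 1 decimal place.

Iterate (Newton) starting at ψ = 0.5:
  ψ = 0.5000: g = -0.34353, g' = -1.0668 → ψ = 0.1780
  ψ = 0.1780: g = -0.01501, g' = -1.0861 → ψ = 0.1642
  ψ = 0.1642: g = 0.00012, g' = -1.1037 → ψ = 0.1643
Converged at ψ = 0.1643.
Then V = ψ·F = 0.1643·377.2 = 62.0 mol/h and L = F − V = 315.2 mol/h.

L = 315.2 mol/h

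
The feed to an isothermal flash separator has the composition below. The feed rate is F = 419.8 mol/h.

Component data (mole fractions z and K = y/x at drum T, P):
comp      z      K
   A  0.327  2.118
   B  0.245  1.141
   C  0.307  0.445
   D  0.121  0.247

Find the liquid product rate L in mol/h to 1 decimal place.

L = 307.0 mol/h

Rachford–Rice: g(β) = Σ zᵢ(Kᵢ−1)/(1+β(Kᵢ−1)) = 0.
Feasibility: ΣzᵢKᵢ = 1.139, Σzᵢ/Kᵢ = 1.549 — both > 1, two phases present.
Iterate (Newton) starting at β = 0.43:
  β = 0.430: g = -0.0791, g' = -0.504 → β = 0.273
  β = 0.273: g = -0.0022, g' = -0.484 → β = 0.269
Converged at β = 0.269.
Then V = β·F = 0.2686·419.8 = 112.8 mol/h and L = F − V = 307.0 mol/h.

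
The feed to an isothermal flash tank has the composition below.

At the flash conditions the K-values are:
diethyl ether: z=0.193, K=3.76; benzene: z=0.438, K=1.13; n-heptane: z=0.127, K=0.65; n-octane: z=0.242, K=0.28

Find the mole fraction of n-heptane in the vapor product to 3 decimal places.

Material balance + equilibrium reduce to Σ zᵢ(Kᵢ−1)/(1+ψ(Kᵢ−1)) = 0.
g(0) = ΣzᵢKᵢ − 1 = 0.371 and g(1) = 1 − Σzᵢ/Kᵢ = -0.499, so a root lies in (0, 1).
Newton–Raphson from ψ = 0.64:
  ψ = 0.640: g = -0.1353, g' = -0.656 → ψ = 0.434
  ψ = 0.434: g = -0.0094, g' = -0.598 → ψ = 0.418
Converged at ψ = 0.418.
Compositions from xᵢ = zᵢ/(1+ψ(Kᵢ−1)), yᵢ = Kᵢxᵢ:
  diethyl ether: x = 0.090, y = 0.337
  benzene: x = 0.415, y = 0.469
  n-heptane: x = 0.149, y = 0.097
  n-octane: x = 0.346, y = 0.097

y_n-heptane = 0.097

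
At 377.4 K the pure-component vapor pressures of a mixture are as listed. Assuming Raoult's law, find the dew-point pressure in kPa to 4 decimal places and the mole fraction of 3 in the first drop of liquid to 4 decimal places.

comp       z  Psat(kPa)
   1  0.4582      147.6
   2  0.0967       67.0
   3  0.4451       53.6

At the dew point ψ → 1, so Σzᵢ/Kᵢ = 1 with Kᵢ = Pᵢˢᵃᵗ/P ⇒ 1/P = Σzᵢ/Pᵢˢᵃᵗ.
1/P = 0.4582/147.6 + 0.0967/67.0 + 0.4451/53.6 = 0.0128517 ⇒ P = 77.8106 kPa
xᵢ = zᵢP/Pᵢˢᵃᵗ ⇒ x_3 = 0.4451·77.8106/53.6 = 0.6461

Pdew = 77.8106 kPa, x_3 = 0.6461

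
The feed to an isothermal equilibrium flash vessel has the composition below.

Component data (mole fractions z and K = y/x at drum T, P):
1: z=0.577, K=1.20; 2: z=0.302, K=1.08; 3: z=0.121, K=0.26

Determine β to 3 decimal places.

Let β = V/F and solve Σ zᵢ(Kᵢ−1)/(1+β(Kᵢ−1)) = 0.
g(0) = ΣzᵢKᵢ − 1 = 0.050 and g(1) = 1 − Σzᵢ/Kᵢ = -0.226, so a root lies in (0, 1).
Newton–Raphson from β = 0.5:
  β = 0.500: g = -0.0140, g' = -0.188 → β = 0.426
  β = 0.426: g = -0.0010, g' = -0.163 → β = 0.419
Converged at β = 0.419.

β = 0.419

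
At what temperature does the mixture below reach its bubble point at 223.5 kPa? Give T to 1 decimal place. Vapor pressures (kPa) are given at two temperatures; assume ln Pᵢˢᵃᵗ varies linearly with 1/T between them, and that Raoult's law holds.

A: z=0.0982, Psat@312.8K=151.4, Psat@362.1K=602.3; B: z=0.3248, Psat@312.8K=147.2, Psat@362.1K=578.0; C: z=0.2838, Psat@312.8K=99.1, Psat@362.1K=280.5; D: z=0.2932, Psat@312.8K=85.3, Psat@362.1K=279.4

Bubble-point temperature: ΣzᵢPᵢˢᵃᵗ(T) = P. Interpolate ln Pᵢˢᵃᵗ = aᵢ + bᵢ/T.
  T = 312.8 K: ΣzᵢPᵢˢᵃᵗ = 115.81 kPa
  T = 362.1 K: ΣzᵢPᵢˢᵃᵗ = 408.41 kPa
  T = 337.5 K: ΣzᵢPᵢˢᵃᵗ = 227.49 kPa
  T = 325.1 K: ΣzᵢPᵢˢᵃᵗ = 164.07 kPa
  T = 331.3 K: ΣzᵢPᵢˢᵃᵗ = 193.76 kPa
  T = 334.4 K: ΣzᵢPᵢˢᵃᵗ = 210.09 kPa
  T = 335.9 K: ΣzᵢPᵢˢᵃᵗ = 218.38 kPa
Interpolating between 335.9 K and 337.5 K gives T ≈ 336.8 K.

T = 336.8 K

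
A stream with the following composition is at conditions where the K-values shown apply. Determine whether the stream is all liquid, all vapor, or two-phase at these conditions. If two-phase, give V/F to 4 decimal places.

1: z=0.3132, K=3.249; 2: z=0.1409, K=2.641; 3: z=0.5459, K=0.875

ΣzᵢKᵢ = 1.8674; Σzᵢ/Kᵢ = 0.7736.
Since Σzᵢ/Kᵢ < 1 the mixture is above its dew point — single vapor phase.

all vapor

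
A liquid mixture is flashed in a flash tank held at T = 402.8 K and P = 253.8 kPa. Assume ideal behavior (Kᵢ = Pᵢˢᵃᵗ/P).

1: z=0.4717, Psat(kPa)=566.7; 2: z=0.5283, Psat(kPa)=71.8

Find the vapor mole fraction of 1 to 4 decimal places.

Raoult's law: Kᵢ = Pᵢˢᵃᵗ/P = Pᵢˢᵃᵗ/253.8.
  K_1 = 566.7/253.8 = 2.232861, K_2 = 71.8/253.8 = 0.282900
Let β = V/F and solve Σ zᵢ(Kᵢ−1)/(1+β(Kᵢ−1)) = 0.
g(0) = ΣzᵢKᵢ − 1 = 0.2027 and g(1) = 1 − Σzᵢ/Kᵢ = -1.0787, so a root lies in (0, 1).
Binary case is linear: z₁(K₁−1)(1+β(K₂−1)) + z₂(K₂−1)(1+β(K₁−1)) = 0
⇒ β = [z₁(K₁−1)+z₂(K₂−1)] / [−(K₁−1)(K₂−1)] = 0.20270/0.88408 = 0.2293
Compositions from xᵢ = zᵢ/(1+β(Kᵢ−1)), yᵢ = Kᵢxᵢ:
  1: x = 0.3678, y = 0.8211
  2: x = 0.6322, y = 0.1789

y_1 = 0.8211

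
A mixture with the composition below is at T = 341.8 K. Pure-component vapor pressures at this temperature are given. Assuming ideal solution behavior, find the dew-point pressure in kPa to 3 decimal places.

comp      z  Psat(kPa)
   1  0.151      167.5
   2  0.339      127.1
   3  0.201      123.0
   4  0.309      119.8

Pdew = 128.500 kPa

At the dew point ψ → 1, so Σzᵢ/Kᵢ = 1 with Kᵢ = Pᵢˢᵃᵗ/P ⇒ 1/P = Σzᵢ/Pᵢˢᵃᵗ.
1/P = 0.151/167.5 + 0.339/127.1 + 0.201/123.0 + 0.309/119.8 = 0.007782 ⇒ P = 128.500 kPa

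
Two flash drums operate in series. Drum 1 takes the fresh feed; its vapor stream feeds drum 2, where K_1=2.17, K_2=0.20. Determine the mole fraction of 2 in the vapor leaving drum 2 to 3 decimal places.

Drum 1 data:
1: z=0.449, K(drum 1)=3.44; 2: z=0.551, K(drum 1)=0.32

Drum 1:
Rachford–Rice: g(ψ₁) = Σ zᵢ(Kᵢ−1)/(1+ψ₁(Kᵢ−1)) = 0.
g(0) = ΣzᵢKᵢ − 1 = 0.721 and g(1) = 1 − Σzᵢ/Kᵢ = -0.852, so a root lies in (0, 1).
Iterate (Newton) starting at ψ₁ = 0.5:
  ψ₁ = 0.500: g = -0.0742, g' = -1.127 → ψ₁ = 0.434
Converged at ψ₁ = 0.434.
Drum-1 compositions:
  1: x = 0.218, y = 0.750
  2: x = 0.782, y = 0.250
Drum-2 feed = drum-1 vapor: z₂ = (0.7497, 0.2503).
Drum 2:
Material balance + equilibrium reduce to Σ zᵢ(Kᵢ−1)/(1+ψ₂(Kᵢ−1)) = 0.
Feasibility: ΣzᵢKᵢ = 1.677, Σzᵢ/Kᵢ = 1.597 — both > 1, two phases present.
Binary case is linear: z₁(K₁−1)(1+ψ₂(K₂−1)) + z₂(K₂−1)(1+ψ₂(K₁−1)) = 0
⇒ ψ₂ = [z₁(K₁−1)+z₂(K₂−1)] / [−(K₁−1)(K₂−1)] = 0.6770/0.9360 = 0.723
  1: x = 0.406, y = 0.881
  2: x = 0.594, y = 0.119

y_2 (drum 2) = 0.119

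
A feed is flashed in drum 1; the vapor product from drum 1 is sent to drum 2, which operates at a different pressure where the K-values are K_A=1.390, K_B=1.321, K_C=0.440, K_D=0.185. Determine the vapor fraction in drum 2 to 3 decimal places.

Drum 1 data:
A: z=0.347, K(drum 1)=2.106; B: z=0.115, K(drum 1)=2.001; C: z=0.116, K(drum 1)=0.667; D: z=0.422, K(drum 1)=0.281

V/F (drum 2) = 0.460

Drum 1:
Let ψ₁ = V/F and solve Σ zᵢ(Kᵢ−1)/(1+ψ₁(Kᵢ−1)) = 0.
g(0) = ΣzᵢKᵢ − 1 = 0.157 and g(1) = 1 − Σzᵢ/Kᵢ = -0.898, so a root lies in (0, 1).
Newton–Raphson from ψ₁ = 0.52:
  ψ₁ = 0.520: g = -0.2120, g' = -0.796 → ψ₁ = 0.254
  ψ₁ = 0.254: g = -0.0219, g' = -0.674 → ψ₁ = 0.221
Converged at ψ₁ = 0.221.
Drum-1 compositions:
  A: x = 0.279, y = 0.587
  B: x = 0.094, y = 0.188
  C: x = 0.125, y = 0.084
  D: x = 0.502, y = 0.141
Drum-2 feed = drum-1 vapor: z₂ = (0.5871, 0.1884, 0.0835, 0.1410).
Drum 2:
Let ψ₂ = V/F and solve Σ zᵢ(Kᵢ−1)/(1+ψ₂(Kᵢ−1)) = 0.
g(0) = ΣzᵢKᵢ − 1 = 0.128 and g(1) = 1 − Σzᵢ/Kᵢ = -0.517, so a root lies in (0, 1).
Newton iteration, ψ₂⁰ = 0.5:
  ψ₂ = 0.500: g = -0.0152, g' = -0.394 → ψ₂ = 0.461
  ψ₂ = 0.461: g = -0.0005, g' = -0.367 → ψ₂ = 0.460
Converged at ψ₂ = 0.460.
  A: x = 0.498, y = 0.692
  B: x = 0.164, y = 0.217
  C: x = 0.112, y = 0.049
  D: x = 0.226, y = 0.042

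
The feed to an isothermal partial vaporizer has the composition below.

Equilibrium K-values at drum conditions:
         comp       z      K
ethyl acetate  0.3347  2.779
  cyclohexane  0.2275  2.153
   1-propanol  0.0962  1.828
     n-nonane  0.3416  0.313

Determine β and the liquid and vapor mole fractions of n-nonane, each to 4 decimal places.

Material balance + equilibrium reduce to Σ zᵢ(Kᵢ−1)/(1+β(Kᵢ−1)) = 0.
Check two-phase: ΣzᵢKᵢ = 1.7027 > 1 and Σzᵢ/Kᵢ = 1.3701 > 1, so g(0) = 0.7027 > 0 and g(1) = -0.3701 < 0.
Iterate (Newton) starting at β = 0.6:
  β = 0.6000: g = 0.09702, g' = -0.8496 → β = 0.7142
  β = 0.7142: g = -0.00460, g' = -0.9439 → β = 0.7093
Converged at β = 0.7093.
Compositions from xᵢ = zᵢ/(1+β(Kᵢ−1)), yᵢ = Kᵢxᵢ:
  ethyl acetate: x = 0.1480, y = 0.4112
  cyclohexane: x = 0.1251, y = 0.2694
  1-propanol: x = 0.0606, y = 0.1108
  n-nonane: x = 0.6663, y = 0.2085

β = 0.7093, x_n-nonane = 0.6663, y_n-nonane = 0.2085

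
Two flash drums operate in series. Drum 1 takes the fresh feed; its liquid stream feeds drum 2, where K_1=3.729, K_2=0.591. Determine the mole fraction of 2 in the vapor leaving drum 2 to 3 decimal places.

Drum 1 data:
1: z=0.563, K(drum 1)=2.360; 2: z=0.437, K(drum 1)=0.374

Drum 1:
Let ψ₁ = V/F and solve Σ zᵢ(Kᵢ−1)/(1+ψ₁(Kᵢ−1)) = 0.
Check two-phase: ΣzᵢKᵢ = 1.492 > 1 and Σzᵢ/Kᵢ = 1.407 > 1, so g(0) = 0.492 > 0 and g(1) = -0.407 < 0.
Binary case is linear: z₁(K₁−1)(1+ψ₁(K₂−1)) + z₂(K₂−1)(1+ψ₁(K₁−1)) = 0
⇒ ψ₁ = [z₁(K₁−1)+z₂(K₂−1)] / [−(K₁−1)(K₂−1)] = 0.4921/0.8514 = 0.578
Drum-1 compositions:
  1: x = 0.315, y = 0.744
  2: x = 0.685, y = 0.256
Drum-2 feed = drum-1 liquid: z₂ = (0.3152, 0.6848).
Drum 2:
Rachford–Rice: g(ψ₂) = Σ zᵢ(Kᵢ−1)/(1+ψ₂(Kᵢ−1)) = 0.
Feasibility: ΣzᵢKᵢ = 1.580, Σzᵢ/Kᵢ = 1.243 — both > 1, two phases present.
Newton iteration, ψ₂⁰ = 0.49:
  ψ₂ = 0.490: g = 0.0178, g' = -0.609 → ψ₂ = 0.519
  ψ₂ = 0.519: g = 0.0003, g' = -0.587 → ψ₂ = 0.520
Converged at ψ₂ = 0.520.
  1: x = 0.130, y = 0.486
  2: x = 0.870, y = 0.514

y_2 (drum 2) = 0.514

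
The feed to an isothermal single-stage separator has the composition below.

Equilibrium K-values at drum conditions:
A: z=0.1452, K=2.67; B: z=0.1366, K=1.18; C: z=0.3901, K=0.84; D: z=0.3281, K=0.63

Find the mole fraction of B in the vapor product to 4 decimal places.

y_B = 0.1547

Newton iteration, ψ⁰ = 0.5:
  ψ = 0.5000: g = -0.06210, g' = -0.2034 → ψ = 0.1947
  ψ = 0.1947: g = 0.01149, g' = -0.2975 → ψ = 0.2333
  ψ = 0.2333: g = 0.00038, g' = -0.2783 → ψ = 0.2347
Converged at ψ = 0.2347.
Compositions from xᵢ = zᵢ/(1+ψ(Kᵢ−1)), yᵢ = Kᵢxᵢ:
  A: x = 0.1043, y = 0.2785
  B: x = 0.1311, y = 0.1547
  C: x = 0.4053, y = 0.3405
  D: x = 0.3593, y = 0.2264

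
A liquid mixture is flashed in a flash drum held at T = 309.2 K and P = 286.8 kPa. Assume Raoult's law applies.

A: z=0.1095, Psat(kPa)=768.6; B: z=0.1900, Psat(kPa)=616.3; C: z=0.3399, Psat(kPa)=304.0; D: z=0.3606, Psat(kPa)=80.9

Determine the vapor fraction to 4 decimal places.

Raoult's law: Kᵢ = Pᵢˢᵃᵗ/P = Pᵢˢᵃᵗ/286.8.
  K_A = 768.6/286.8 = 2.679916, K_B = 616.3/286.8 = 2.148884, K_C = 304.0/286.8 = 1.059972, K_D = 80.9/286.8 = 0.282078
Let ψ = V/F and solve Σ zᵢ(Kᵢ−1)/(1+ψ(Kᵢ−1)) = 0.
Feasibility: ΣzᵢKᵢ = 1.1637, Σzᵢ/Kᵢ = 1.7283 — both > 1, two phases present.
Iterate (Newton) starting at ψ = 0.67:
  ψ = 0.6700: g = -0.26933, g' = -0.8396 → ψ = 0.3492
  ψ = 0.3492: g = -0.05382, g' = -0.5827 → ψ = 0.2569
  ψ = 0.2569: g = -0.00029, g' = -0.5809 → ψ = 0.2564
Converged at ψ = 0.2564.

ψ = 0.2564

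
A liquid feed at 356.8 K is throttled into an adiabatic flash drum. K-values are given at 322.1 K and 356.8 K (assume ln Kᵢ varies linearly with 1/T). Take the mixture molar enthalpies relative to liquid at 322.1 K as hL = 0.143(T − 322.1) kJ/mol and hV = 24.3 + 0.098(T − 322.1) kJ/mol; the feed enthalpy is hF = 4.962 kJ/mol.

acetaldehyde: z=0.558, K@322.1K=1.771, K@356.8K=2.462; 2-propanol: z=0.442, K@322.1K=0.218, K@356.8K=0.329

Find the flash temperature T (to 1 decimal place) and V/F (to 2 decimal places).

T = 325.1 K, V/F = 0.19

Adiabatic flash: solve Rachford–Rice at each trial T, then check hF = ψ·hV(T) + (1−ψ)·hL(T).
  T = 322.1 K: K = (1.771, 0.218), RR gives ψ = 0.140, H_out = 3.409 kJ/mol
  T = 356.8 K: K = (2.462, 0.329), RR gives ψ = 0.529, H_out = 16.997 kJ/mol
  T = 339.5 K: K = (2.107, 0.271), RR gives ψ = 0.366, H_out = 11.092 kJ/mol
  T = 330.8 K: K = (1.936, 0.244), RR gives ψ = 0.266, H_out = 7.593 kJ/mol
  T = 326.5 K: K = (1.854, 0.231), RR gives ψ = 0.208, H_out = 5.635 kJ/mol
  T = 324.3 K: K = (1.812, 0.224), RR gives ψ = 0.175, H_out = 4.554 kJ/mol
Linear interpolation between T = 324.3 (H_out = 4.554) and T = 326.5 (H_out = 5.635) on hF = 4.962 gives T ≈ 325.1 K, at which ψ = 0.19.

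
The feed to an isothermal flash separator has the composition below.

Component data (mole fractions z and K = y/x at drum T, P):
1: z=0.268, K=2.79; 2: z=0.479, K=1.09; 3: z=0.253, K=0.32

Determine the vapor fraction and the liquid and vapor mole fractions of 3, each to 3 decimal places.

Newton–Raphson from ψ = 0.34:
  ψ = 0.340: g = 0.1163, g' = -0.533 → ψ = 0.558
  ψ = 0.558: g = 0.0038, g' = -0.522 → ψ = 0.565
Converged at ψ = 0.565.
Compositions from xᵢ = zᵢ/(1+ψ(Kᵢ−1)), yᵢ = Kᵢxᵢ:
  1: x = 0.133, y = 0.372
  2: x = 0.456, y = 0.497
  3: x = 0.411, y = 0.132

ψ = 0.565, x_3 = 0.411, y_3 = 0.132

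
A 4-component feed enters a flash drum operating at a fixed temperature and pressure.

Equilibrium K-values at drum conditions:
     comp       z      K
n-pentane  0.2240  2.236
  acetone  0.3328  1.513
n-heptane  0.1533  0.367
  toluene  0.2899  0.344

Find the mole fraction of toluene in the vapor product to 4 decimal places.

Newton iteration, V/F⁰ = 0.5:
  V/F = 0.5000: g = -0.11798, g' = -0.5939 → V/F = 0.3014
  V/F = 0.3014: g = -0.00735, g' = -0.5350 → V/F = 0.2876
Converged at V/F = 0.2876.
Compositions from xᵢ = zᵢ/(1+V/F(Kᵢ−1)), yᵢ = Kᵢxᵢ:
  n-pentane: x = 0.1653, y = 0.3695
  acetone: x = 0.2900, y = 0.4388
  n-heptane: x = 0.1874, y = 0.0688
  toluene: x = 0.3573, y = 0.1229

y_toluene = 0.1229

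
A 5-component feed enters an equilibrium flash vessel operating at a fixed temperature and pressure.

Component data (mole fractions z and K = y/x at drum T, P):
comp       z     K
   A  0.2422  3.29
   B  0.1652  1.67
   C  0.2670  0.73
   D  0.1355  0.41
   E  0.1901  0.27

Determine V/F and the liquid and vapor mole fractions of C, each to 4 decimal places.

V/F = 0.3933, x_C = 0.2987, y_C = 0.2181

Rachford–Rice: g(V/F) = Σ zᵢ(Kᵢ−1)/(1+V/F(Kᵢ−1)) = 0.
g(0) = ΣzᵢKᵢ − 1 = 0.3745 and g(1) = 1 − Σzᵢ/Kᵢ = -0.5729, so a root lies in (0, 1).
Iterate (Newton) starting at V/F = 0.5:
  V/F = 0.5000: g = -0.07380, g' = -0.6898 → V/F = 0.3930
  V/F = 0.3930: g = 0.00019, g' = -0.7018 → V/F = 0.3933
Converged at V/F = 0.3933.
Compositions from xᵢ = zᵢ/(1+V/F(Kᵢ−1)), yᵢ = Kᵢxᵢ:
  A: x = 0.1274, y = 0.4192
  B: x = 0.1307, y = 0.2183
  C: x = 0.2987, y = 0.2181
  D: x = 0.1764, y = 0.0723
  E: x = 0.2667, y = 0.0720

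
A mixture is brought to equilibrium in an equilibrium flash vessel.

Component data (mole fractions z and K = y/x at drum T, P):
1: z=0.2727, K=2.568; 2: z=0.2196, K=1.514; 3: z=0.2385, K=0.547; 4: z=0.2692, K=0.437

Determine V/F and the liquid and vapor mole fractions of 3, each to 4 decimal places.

Material balance + equilibrium reduce to Σ zᵢ(Kᵢ−1)/(1+V/F(Kᵢ−1)) = 0.
Check two-phase: ΣzᵢKᵢ = 1.2809 > 1 and Σzᵢ/Kᵢ = 1.3033 > 1, so g(0) = 0.2809 > 0 and g(1) = -0.3033 < 0.
Newton iteration, V/F⁰ = 0.53:
  V/F = 0.5300: g = -0.03596, g' = -0.4939 → V/F = 0.4572
  V/F = 0.4572: g = 0.00009, g' = -0.4981 → V/F = 0.4574
Converged at V/F = 0.4574.
Compositions from xᵢ = zᵢ/(1+V/F(Kᵢ−1)), yᵢ = Kᵢxᵢ:
  1: x = 0.1588, y = 0.4078
  2: x = 0.1778, y = 0.2692
  3: x = 0.3008, y = 0.1646
  4: x = 0.3626, y = 0.1584

V/F = 0.4574, x_3 = 0.3008, y_3 = 0.1646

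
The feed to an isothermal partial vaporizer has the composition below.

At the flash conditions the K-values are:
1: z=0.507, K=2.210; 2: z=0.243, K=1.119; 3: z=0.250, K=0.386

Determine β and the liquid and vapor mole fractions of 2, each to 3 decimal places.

Iterate (Newton) starting at β = 0.5:
  β = 0.500: g = 0.1880, g' = -0.487 → β = 0.886
  β = 0.886: g = -0.0142, g' = -0.629 → β = 0.863
Converged at β = 0.863.
Compositions from xᵢ = zᵢ/(1+β(Kᵢ−1)), yᵢ = Kᵢxᵢ:
  1: x = 0.248, y = 0.548
  2: x = 0.220, y = 0.247
  3: x = 0.532, y = 0.205

β = 0.863, x_2 = 0.220, y_2 = 0.247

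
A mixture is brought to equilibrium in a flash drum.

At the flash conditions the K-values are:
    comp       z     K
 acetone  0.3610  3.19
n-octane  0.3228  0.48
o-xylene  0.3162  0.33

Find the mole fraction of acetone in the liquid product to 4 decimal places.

x_acetone = 0.2140

Material balance + equilibrium reduce to Σ zᵢ(Kᵢ−1)/(1+ψ(Kᵢ−1)) = 0.
Check two-phase: ΣzᵢKᵢ = 1.4109 > 1 and Σzᵢ/Kᵢ = 1.7438 > 1, so g(0) = 0.4109 > 0 and g(1) = -0.7438 < 0.
Newton–Raphson from ψ = 0.7:
  ψ = 0.7000: g = -0.35078, g' = -0.9890 → ψ = 0.3453
  ψ = 0.3453: g = -0.03007, g' = -0.9313 → ψ = 0.3130
  ψ = 0.3130: g = 0.00046, g' = -0.9612 → ψ = 0.3135
Converged at ψ = 0.3135.
Compositions from xᵢ = zᵢ/(1+ψ(Kᵢ−1)), yᵢ = Kᵢxᵢ:
  acetone: x = 0.2140, y = 0.6828
  n-octane: x = 0.3857, y = 0.1851
  o-xylene: x = 0.4003, y = 0.1321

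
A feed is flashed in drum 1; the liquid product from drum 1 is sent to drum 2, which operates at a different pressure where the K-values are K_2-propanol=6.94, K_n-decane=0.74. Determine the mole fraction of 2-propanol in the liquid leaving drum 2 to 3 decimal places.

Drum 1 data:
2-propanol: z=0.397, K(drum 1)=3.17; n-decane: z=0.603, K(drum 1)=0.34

x_2-propanol (drum 2) = 0.042

Drum 1:
Material balance + equilibrium reduce to Σ zᵢ(Kᵢ−1)/(1+ψ₁(Kᵢ−1)) = 0.
g(0) = ΣzᵢKᵢ − 1 = 0.464 and g(1) = 1 − Σzᵢ/Kᵢ = -0.899, so a root lies in (0, 1).
Newton iteration, ψ₁⁰ = 0.37:
  ψ₁ = 0.370: g = -0.0487, g' = -1.035 → ψ₁ = 0.323
  ψ₁ = 0.323: g = 0.0008, g' = -1.071 → ψ₁ = 0.324
Converged at ψ₁ = 0.324.
Drum-1 compositions:
  2-propanol: x = 0.233, y = 0.739
  n-decane: x = 0.767, y = 0.261
Drum-2 feed = drum-1 liquid: z₂ = (0.2332, 0.7668).
Drum 2:
Material balance + equilibrium reduce to Σ zᵢ(Kᵢ−1)/(1+ψ₂(Kᵢ−1)) = 0.
Feasibility: ΣzᵢKᵢ = 2.186, Σzᵢ/Kᵢ = 1.070 — both > 1, two phases present.
Newton iteration, ψ₂⁰ = 0.44:
  ψ₂ = 0.440: g = 0.1582, g' = -0.696 → ψ₂ = 0.667
  ψ₂ = 0.667: g = 0.0379, g' = -0.410 → ψ₂ = 0.760
  ψ₂ = 0.760: g = 0.0029, g' = -0.351 → ψ₂ = 0.768
Converged at ψ₂ = 0.768.
  2-propanol: x = 0.042, y = 0.291
  n-decane: x = 0.958, y = 0.709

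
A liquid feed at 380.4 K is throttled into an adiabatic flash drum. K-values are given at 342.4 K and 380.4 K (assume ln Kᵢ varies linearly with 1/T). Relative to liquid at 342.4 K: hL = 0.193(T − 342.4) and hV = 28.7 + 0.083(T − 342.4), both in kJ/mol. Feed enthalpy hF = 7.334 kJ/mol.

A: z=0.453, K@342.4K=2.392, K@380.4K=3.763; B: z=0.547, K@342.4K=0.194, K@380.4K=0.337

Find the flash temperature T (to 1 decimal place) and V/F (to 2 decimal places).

Adiabatic flash: solve Rachford–Rice at each trial T, then check hF = ψ·hV(T) + (1−ψ)·hL(T).
  T = 342.4 K: K = (2.392, 0.194), RR gives ψ = 0.169, H_out = 4.852 kJ/mol
  T = 380.4 K: K = (3.763, 0.337), RR gives ψ = 0.485, H_out = 19.233 kJ/mol
  T = 361.4 K: K = (3.036, 0.259), RR gives ψ = 0.343, H_out = 12.795 kJ/mol
  T = 351.9 K: K = (2.704, 0.225), RR gives ψ = 0.264, H_out = 9.123 kJ/mol
  T = 347.1 K: K = (2.544, 0.209), RR gives ψ = 0.218, H_out = 7.061 kJ/mol
  T = 349.5 K: K = (2.623, 0.217), RR gives ψ = 0.242, H_out = 8.114 kJ/mol
Linear interpolation between T = 347.1 (H_out = 7.061) and T = 349.5 (H_out = 8.114) on hF = 7.334 gives T ≈ 347.7 K, at which ψ = 0.22.

T = 347.7 K, V/F = 0.22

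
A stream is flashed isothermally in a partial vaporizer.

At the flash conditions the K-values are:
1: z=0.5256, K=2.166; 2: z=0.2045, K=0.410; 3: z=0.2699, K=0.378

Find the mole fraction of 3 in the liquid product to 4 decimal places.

x_3 = 0.3771

Rachford–Rice: g(ψ) = Σ zᵢ(Kᵢ−1)/(1+ψ(Kᵢ−1)) = 0.
Check two-phase: ΣzᵢKᵢ = 1.3243 > 1 and Σzᵢ/Kᵢ = 1.4555 > 1, so g(0) = 0.3243 > 0 and g(1) = -0.4555 < 0.
Iterate (Newton) starting at ψ = 0.5:
  ψ = 0.5000: g = -0.02765, g' = -0.6483 → ψ = 0.4574
  ψ = 0.4574: g = -0.00016, g' = -0.6414 → ψ = 0.4571
Converged at ψ = 0.4571.
Compositions from xᵢ = zᵢ/(1+ψ(Kᵢ−1)), yᵢ = Kᵢxᵢ:
  1: x = 0.3429, y = 0.7426
  2: x = 0.2800, y = 0.1148
  3: x = 0.3771, y = 0.1426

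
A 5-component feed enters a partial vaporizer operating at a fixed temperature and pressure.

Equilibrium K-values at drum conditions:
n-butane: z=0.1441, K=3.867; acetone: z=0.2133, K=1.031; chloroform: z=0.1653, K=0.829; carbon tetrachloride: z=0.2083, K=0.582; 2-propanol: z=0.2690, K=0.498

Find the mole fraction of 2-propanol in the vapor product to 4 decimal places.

Let β = V/F and solve Σ zᵢ(Kᵢ−1)/(1+β(Kᵢ−1)) = 0.
Feasibility: ΣzᵢKᵢ = 1.1694, Σzᵢ/Kᵢ = 1.3416 — both > 1, two phases present.
Newton–Raphson from β = 0.5:
  β = 0.5000: g = -0.14499, g' = -0.3850 → β = 0.1234
  β = 0.1234: g = 0.04713, g' = -0.7691 → β = 0.1847
  β = 0.1847: g = 0.00432, g' = -0.6368 → β = 0.1915
Converged at β = 0.1915.
Compositions from xᵢ = zᵢ/(1+β(Kᵢ−1)), yᵢ = Kᵢxᵢ:
  n-butane: x = 0.0930, y = 0.3597
  acetone: x = 0.2120, y = 0.2186
  chloroform: x = 0.1709, y = 0.1417
  carbon tetrachloride: x = 0.2264, y = 0.1318
  2-propanol: x = 0.2976, y = 0.1482

y_2-propanol = 0.1482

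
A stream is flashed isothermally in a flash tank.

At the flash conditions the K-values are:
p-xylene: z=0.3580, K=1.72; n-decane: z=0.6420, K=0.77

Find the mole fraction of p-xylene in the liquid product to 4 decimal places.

Material balance + equilibrium reduce to Σ zᵢ(Kᵢ−1)/(1+ψ(Kᵢ−1)) = 0.
Check two-phase: ΣzᵢKᵢ = 1.1101 > 1 and Σzᵢ/Kᵢ = 1.0419 > 1, so g(0) = 0.1101 > 0 and g(1) = -0.0419 < 0.
Newton iteration, ψ⁰ = 0.56:
  ψ = 0.5600: g = 0.01420, g' = -0.1390 → ψ = 0.6622
  ψ = 0.6622: g = 0.00035, g' = -0.1324 → ψ = 0.6649
Converged at ψ = 0.6649.
Compositions from xᵢ = zᵢ/(1+ψ(Kᵢ−1)), yᵢ = Kᵢxᵢ:
  p-xylene: x = 0.2421, y = 0.4164
  n-decane: x = 0.7579, y = 0.5836

x_p-xylene = 0.2421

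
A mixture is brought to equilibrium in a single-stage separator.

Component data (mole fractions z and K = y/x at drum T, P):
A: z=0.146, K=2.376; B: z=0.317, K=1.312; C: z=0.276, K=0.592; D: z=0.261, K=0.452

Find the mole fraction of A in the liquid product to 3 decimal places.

Newton iteration, ψ⁰ = 0.48:
  ψ = 0.480: g = -0.1271, g' = -0.339 → ψ = 0.105
  ψ = 0.105: g = 0.0019, g' = -0.378 → ψ = 0.110
Converged at ψ = 0.110.
Compositions from xᵢ = zᵢ/(1+ψ(Kᵢ−1)), yᵢ = Kᵢxᵢ:
  A: x = 0.127, y = 0.301
  B: x = 0.306, y = 0.402
  C: x = 0.289, y = 0.171
  D: x = 0.278, y = 0.126

x_A = 0.127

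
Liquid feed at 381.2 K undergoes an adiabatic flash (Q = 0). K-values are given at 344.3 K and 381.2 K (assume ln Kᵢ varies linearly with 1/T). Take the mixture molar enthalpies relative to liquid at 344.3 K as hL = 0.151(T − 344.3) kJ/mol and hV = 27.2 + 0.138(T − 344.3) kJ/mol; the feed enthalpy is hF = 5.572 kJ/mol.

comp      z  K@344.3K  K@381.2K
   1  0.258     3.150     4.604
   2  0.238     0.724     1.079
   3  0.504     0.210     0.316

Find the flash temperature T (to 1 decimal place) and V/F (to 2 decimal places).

Adiabatic flash: solve Rachford–Rice at each trial T, then check hF = ψ·hV(T) + (1−ψ)·hL(T).
  T = 344.3 K: K = (3.150, 0.724, 0.210), RR gives ψ = 0.065, H_out = 1.770 kJ/mol
  T = 381.2 K: K = (4.604, 1.079, 0.316), RR gives ψ = 0.328, H_out = 14.336 kJ/mol
  T = 362.8 K: K = (3.847, 0.893, 0.260), RR gives ψ = 0.204, H_out = 8.288 kJ/mol
  T = 353.6 K: K = (3.492, 0.807, 0.235), RR gives ψ = 0.138, H_out = 5.140 kJ/mol
  T = 358.2 K: K = (3.668, 0.850, 0.247), RR gives ψ = 0.171, H_out = 6.731 kJ/mol
  T = 355.9 K: K = (3.579, 0.828, 0.241), RR gives ψ = 0.155, H_out = 5.940 kJ/mol
Linear interpolation between T = 353.6 (H_out = 5.140) and T = 355.9 (H_out = 5.940) on hF = 5.572 gives T ≈ 354.8 K, at which ψ = 0.15.

T = 354.8 K, V/F = 0.15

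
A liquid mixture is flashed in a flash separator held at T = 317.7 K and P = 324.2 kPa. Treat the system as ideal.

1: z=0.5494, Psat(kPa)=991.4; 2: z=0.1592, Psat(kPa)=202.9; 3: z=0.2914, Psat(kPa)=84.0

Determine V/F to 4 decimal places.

Raoult's law: Kᵢ = Pᵢˢᵃᵗ/P = Pᵢˢᵃᵗ/324.2.
  K_1 = 991.4/324.2 = 3.057989, K_2 = 202.9/324.2 = 0.625848, K_3 = 84.0/324.2 = 0.259099
Rachford–Rice: g(V/F) = Σ zᵢ(Kᵢ−1)/(1+V/F(Kᵢ−1)) = 0.
Feasibility: ΣzᵢKᵢ = 1.8552, Σzᵢ/Kᵢ = 1.5587 — both > 1, two phases present.
Newton–Raphson from V/F = 0.48:
  V/F = 0.4800: g = 0.16113, g' = -1.0072 → V/F = 0.6400
  V/F = 0.6400: g = -0.00092, g' = -1.0504 → V/F = 0.6391
Converged at V/F = 0.6391.

V/F = 0.6391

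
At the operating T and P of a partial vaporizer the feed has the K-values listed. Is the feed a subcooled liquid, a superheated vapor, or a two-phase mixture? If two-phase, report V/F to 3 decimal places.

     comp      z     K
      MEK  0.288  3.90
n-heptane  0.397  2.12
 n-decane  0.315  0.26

ΣzᵢKᵢ = 2.047; Σzᵢ/Kᵢ = 1.473.
Both exceed 1, so a two-phase solution exists.
Material balance + equilibrium reduce to Σ zᵢ(Kᵢ−1)/(1+ψ(Kᵢ−1)) = 0.
Newton–Raphson from ψ = 0.5:
  ψ = 0.500: g = 0.2559, g' = -1.043 → ψ = 0.745
  ψ = 0.745: g = -0.0134, g' = -1.248 → ψ = 0.735
Converged at ψ = 0.735.

two-phase, V/F = 0.735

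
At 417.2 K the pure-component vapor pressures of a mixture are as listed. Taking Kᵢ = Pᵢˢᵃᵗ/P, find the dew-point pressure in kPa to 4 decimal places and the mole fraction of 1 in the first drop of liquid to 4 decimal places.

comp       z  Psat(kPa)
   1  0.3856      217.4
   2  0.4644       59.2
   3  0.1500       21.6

At the dew point ψ → 1, so Σzᵢ/Kᵢ = 1 with Kᵢ = Pᵢˢᵃᵗ/P ⇒ 1/P = Σzᵢ/Pᵢˢᵃᵗ.
1/P = 0.3856/217.4 + 0.4644/59.2 + 0.1500/21.6 = 0.0165627 ⇒ P = 60.3765 kPa
xᵢ = zᵢP/Pᵢˢᵃᵗ ⇒ x_1 = 0.3856·60.3765/217.4 = 0.1071

Pdew = 60.3765 kPa, x_1 = 0.1071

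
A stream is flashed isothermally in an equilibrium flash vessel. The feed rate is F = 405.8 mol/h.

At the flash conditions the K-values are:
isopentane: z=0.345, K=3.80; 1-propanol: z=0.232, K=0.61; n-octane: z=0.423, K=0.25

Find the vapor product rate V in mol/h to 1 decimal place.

Rachford–Rice: g(ψ) = Σ zᵢ(Kᵢ−1)/(1+ψ(Kᵢ−1)) = 0.
g(0) = ΣzᵢKᵢ − 1 = 0.558 and g(1) = 1 − Σzᵢ/Kᵢ = -1.163, so a root lies in (0, 1).
Iterate (Newton) starting at ψ = 0.5:
  ψ = 0.500: g = -0.2175, g' = -1.133 → ψ = 0.308
  ψ = 0.308: g = 0.0032, g' = -1.228 → ψ = 0.311
Converged at ψ = 0.311.
Then V = ψ·F = 0.3107·405.8 = 126.1 mol/h and L = F − V = 279.7 mol/h.

V = 126.1 mol/h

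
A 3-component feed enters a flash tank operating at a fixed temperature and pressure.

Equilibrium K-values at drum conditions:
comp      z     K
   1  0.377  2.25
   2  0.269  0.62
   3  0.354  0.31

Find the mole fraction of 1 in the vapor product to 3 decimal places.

y_1 = 0.697

Material balance + equilibrium reduce to Σ zᵢ(Kᵢ−1)/(1+V/F(Kᵢ−1)) = 0.
g(0) = ΣzᵢKᵢ − 1 = 0.125 and g(1) = 1 − Σzᵢ/Kᵢ = -0.743, so a root lies in (0, 1).
Iterate (Newton) starting at V/F = 0.5:
  V/F = 0.500: g = -0.2091, g' = -0.675 → V/F = 0.190
  V/F = 0.190: g = -0.0106, g' = -0.653 → V/F = 0.174
Converged at V/F = 0.174.
Compositions from xᵢ = zᵢ/(1+V/F(Kᵢ−1)), yᵢ = Kᵢxᵢ:
  1: x = 0.310, y = 0.697
  2: x = 0.288, y = 0.179
  3: x = 0.402, y = 0.125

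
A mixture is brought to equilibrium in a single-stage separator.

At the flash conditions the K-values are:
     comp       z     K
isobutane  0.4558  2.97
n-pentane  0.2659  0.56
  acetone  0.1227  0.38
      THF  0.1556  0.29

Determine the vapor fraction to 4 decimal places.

ψ = 0.5254

Newton–Raphson from ψ = 0.5:
  ψ = 0.5000: g = 0.02083, g' = -0.8212 → ψ = 0.5254
Converged at ψ = 0.5254.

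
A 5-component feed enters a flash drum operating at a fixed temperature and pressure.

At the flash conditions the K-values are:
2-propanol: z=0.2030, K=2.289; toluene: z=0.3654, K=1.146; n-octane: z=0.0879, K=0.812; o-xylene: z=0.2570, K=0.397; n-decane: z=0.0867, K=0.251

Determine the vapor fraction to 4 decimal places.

ψ = 0.1761

Rachford–Rice: g(ψ) = Σ zᵢ(Kᵢ−1)/(1+ψ(Kᵢ−1)) = 0.
g(0) = ΣzᵢKᵢ − 1 = 0.0786 and g(1) = 1 − Σzᵢ/Kᵢ = -0.5086, so a root lies in (0, 1).
Newton iteration, ψ⁰ = 0.35:
  ψ = 0.3500: g = -0.07105, g' = -0.4102 → ψ = 0.1768
  ψ = 0.1768: g = -0.00030, g' = -0.4161 → ψ = 0.1761
Converged at ψ = 0.1761.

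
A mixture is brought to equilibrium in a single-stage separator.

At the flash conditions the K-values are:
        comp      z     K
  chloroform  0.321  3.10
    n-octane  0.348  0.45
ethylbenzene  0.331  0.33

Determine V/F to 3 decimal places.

V/F = 0.203

Material balance + equilibrium reduce to Σ zᵢ(Kᵢ−1)/(1+V/F(Kᵢ−1)) = 0.
Check two-phase: ΣzᵢKᵢ = 1.261 > 1 and Σzᵢ/Kᵢ = 1.880 > 1, so g(0) = 0.261 > 0 and g(1) = -0.880 < 0.
Newton iteration, V/F⁰ = 0.69:
  V/F = 0.690: g = -0.4456, g' = -1.023 → V/F = 0.255
  V/F = 0.255: g = -0.0506, g' = -0.959 → V/F = 0.202
  V/F = 0.202: g = 0.0018, g' = -1.030 → V/F = 0.203
Converged at V/F = 0.203.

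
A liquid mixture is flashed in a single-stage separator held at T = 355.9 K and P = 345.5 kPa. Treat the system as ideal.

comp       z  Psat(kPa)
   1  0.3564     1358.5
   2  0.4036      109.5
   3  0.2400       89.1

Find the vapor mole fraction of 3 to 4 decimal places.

y_3 = 0.0786

Raoult's law: Kᵢ = Pᵢˢᵃᵗ/P = Pᵢˢᵃᵗ/345.5.
  K_1 = 1358.5/345.5 = 3.931983, K_2 = 109.5/345.5 = 0.316932, K_3 = 89.1/345.5 = 0.257887
Material balance + equilibrium reduce to Σ zᵢ(Kᵢ−1)/(1+V/F(Kᵢ−1)) = 0.
Check two-phase: ΣzᵢKᵢ = 1.5912 > 1 and Σzᵢ/Kᵢ = 2.2947 > 1, so g(0) = 0.5912 > 0 and g(1) = -1.2947 < 0.
Newton–Raphson from V/F = 0.5:
  V/F = 0.5000: g = -0.27812, g' = -1.2723 → V/F = 0.2814
  V/F = 0.2814: g = 0.00615, g' = -1.4196 → V/F = 0.2857
Converged at V/F = 0.2857.
Compositions from xᵢ = zᵢ/(1+V/F(Kᵢ−1)), yᵢ = Kᵢxᵢ:
  1: x = 0.1939, y = 0.7625
  2: x = 0.5015, y = 0.1589
  3: x = 0.3046, y = 0.0786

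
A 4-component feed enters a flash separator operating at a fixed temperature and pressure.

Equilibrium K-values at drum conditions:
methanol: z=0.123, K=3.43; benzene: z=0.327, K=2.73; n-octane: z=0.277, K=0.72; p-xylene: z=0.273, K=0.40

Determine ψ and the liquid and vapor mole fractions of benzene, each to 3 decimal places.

ψ = 0.680, x_benzene = 0.150, y_benzene = 0.410

Let ψ = V/F and solve Σ zᵢ(Kᵢ−1)/(1+ψ(Kᵢ−1)) = 0.
Check two-phase: ΣzᵢKᵢ = 1.623 > 1 and Σzᵢ/Kᵢ = 1.223 > 1, so g(0) = 0.623 > 0 and g(1) = -0.223 < 0.
Newton–Raphson from ψ = 0.5:
  ψ = 0.500: g = 0.1141, g' = -0.659 → ψ = 0.673
  ψ = 0.673: g = 0.0045, g' = -0.623 → ψ = 0.680
Converged at ψ = 0.680.
Compositions from xᵢ = zᵢ/(1+ψ(Kᵢ−1)), yᵢ = Kᵢxᵢ:
  methanol: x = 0.046, y = 0.159
  benzene: x = 0.150, y = 0.410
  n-octane: x = 0.342, y = 0.246
  p-xylene: x = 0.461, y = 0.184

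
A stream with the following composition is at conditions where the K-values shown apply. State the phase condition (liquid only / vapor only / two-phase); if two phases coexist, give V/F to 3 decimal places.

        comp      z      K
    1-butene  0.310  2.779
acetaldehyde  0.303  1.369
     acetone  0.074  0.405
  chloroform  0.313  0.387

two-phase, V/F = 0.578

ΣzᵢKᵢ = 1.427; Σzᵢ/Kᵢ = 1.324.
Both exceed 1, so a two-phase solution exists.
Newton iteration, ψ⁰ = 0.48:
  ψ = 0.480: g = 0.0590, g' = -0.603 → ψ = 0.578
Converged at ψ = 0.578.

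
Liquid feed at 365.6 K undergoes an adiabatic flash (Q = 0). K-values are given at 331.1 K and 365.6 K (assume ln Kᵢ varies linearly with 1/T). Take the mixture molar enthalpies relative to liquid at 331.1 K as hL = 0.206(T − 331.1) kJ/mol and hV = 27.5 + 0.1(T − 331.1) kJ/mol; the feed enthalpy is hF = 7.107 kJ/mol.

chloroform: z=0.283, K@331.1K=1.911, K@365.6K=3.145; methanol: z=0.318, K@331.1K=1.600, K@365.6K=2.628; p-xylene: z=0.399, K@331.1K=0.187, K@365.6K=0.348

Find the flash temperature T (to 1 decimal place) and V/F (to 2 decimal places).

T = 333.1 K, V/F = 0.25

Adiabatic flash: solve Rachford–Rice at each trial T, then check hF = ψ·hV(T) + (1−ψ)·hL(T).
  T = 331.1 K: K = (1.911, 1.600, 0.187), RR gives ψ = 0.202, H_out = 5.546 kJ/mol
  T = 365.6 K: K = (3.145, 2.628, 0.348), RR gives ψ = 0.706, H_out = 23.946 kJ/mol
  T = 348.4 K: K = (2.484, 2.077, 0.259), RR gives ψ = 0.494, H_out = 16.238 kJ/mol
  T = 339.8 K: K = (2.188, 1.831, 0.221), RR gives ψ = 0.369, H_out = 11.596 kJ/mol
  T = 335.5 K: K = (2.048, 1.714, 0.204), RR gives ψ = 0.294, H_out = 8.843 kJ/mol
  T = 333.3 K: K = (1.979, 1.657, 0.195), RR gives ψ = 0.250, H_out = 7.268 kJ/mol
Linear interpolation between T = 331.1 (H_out = 5.546) and T = 333.3 (H_out = 7.268) on hF = 7.107 gives T ≈ 333.1 K, at which ψ = 0.25.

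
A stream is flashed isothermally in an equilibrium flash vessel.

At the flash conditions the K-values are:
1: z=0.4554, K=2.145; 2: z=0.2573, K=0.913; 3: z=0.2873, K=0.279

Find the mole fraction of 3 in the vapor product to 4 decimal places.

Let β = V/F and solve Σ zᵢ(Kᵢ−1)/(1+β(Kᵢ−1)) = 0.
Feasibility: ΣzᵢKᵢ = 1.2919, Σzᵢ/Kᵢ = 1.5239 — both > 1, two phases present.
Newton–Raphson from β = 0.5:
  β = 0.5000: g = -0.01572, g' = -0.6088 → β = 0.4742
  β = 0.4742: g = -0.00015, g' = -0.5977 → β = 0.4739
Converged at β = 0.4739.
Compositions from xᵢ = zᵢ/(1+β(Kᵢ−1)), yᵢ = Kᵢxᵢ:
  1: x = 0.2952, y = 0.6332
  2: x = 0.2684, y = 0.2450
  3: x = 0.4364, y = 0.1218

y_3 = 0.1218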